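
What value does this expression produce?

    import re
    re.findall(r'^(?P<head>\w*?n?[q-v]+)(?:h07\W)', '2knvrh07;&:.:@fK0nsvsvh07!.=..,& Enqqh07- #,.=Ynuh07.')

['2knvr']

The pattern matches anchored at the start of the string; then zero or more of a word character (lazy), then optionally a literal 'n', then one or more of a character in [q-v] (captured as 'head'); then the literal 'h07', then a non-word character (non-capturing group).
With a single group, `findall` returns only what that group captured — 1 item.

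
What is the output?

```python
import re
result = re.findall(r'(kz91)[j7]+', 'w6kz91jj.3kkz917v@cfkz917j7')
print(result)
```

['kz91', 'kz91', 'kz91']

Because there's exactly one group, `findall` drops the full match and keeps group 1 from each hit.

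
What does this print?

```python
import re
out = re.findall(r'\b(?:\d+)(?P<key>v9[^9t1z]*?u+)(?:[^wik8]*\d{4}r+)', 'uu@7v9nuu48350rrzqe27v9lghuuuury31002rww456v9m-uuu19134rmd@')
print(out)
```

`findall` collects group 1 from the one match (1 total).

['v9nuu']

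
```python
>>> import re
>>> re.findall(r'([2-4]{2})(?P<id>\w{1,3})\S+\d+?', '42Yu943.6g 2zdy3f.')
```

2 groups means the one result is a tuple of 2 captured strings — 1 here.

[('42', 'Yu9')]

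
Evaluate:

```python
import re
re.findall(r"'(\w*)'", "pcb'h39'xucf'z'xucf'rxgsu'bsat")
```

['h39', 'z', 'rxgsu']

Matches: at [3:8] match "'h39'", group 1 = 'h39'; at [12:15] match "'z'", group 1 = 'z'; at [19:26] match "'rxgsu'", group 1 = 'rxgsu'.
One capturing group, so `findall` returns just the captured substring from each match — 3 in all.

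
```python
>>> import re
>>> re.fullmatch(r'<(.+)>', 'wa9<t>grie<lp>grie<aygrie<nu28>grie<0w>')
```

`re.fullmatch` is like wrapping the pattern in `^…$` (in single-line mode).
Here there's no way to consume every character, so the call returns None.

None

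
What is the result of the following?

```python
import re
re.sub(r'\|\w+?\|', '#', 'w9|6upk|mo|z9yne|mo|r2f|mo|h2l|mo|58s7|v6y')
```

'w9#mo#mo#mo#mo#v6y'

`sub` substitutes '#' at each match site.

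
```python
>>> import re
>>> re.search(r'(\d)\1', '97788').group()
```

'77'

After group 1 captures some text, `\1` only succeeds where that same text appears again.
The match spans [1:3] → '77'.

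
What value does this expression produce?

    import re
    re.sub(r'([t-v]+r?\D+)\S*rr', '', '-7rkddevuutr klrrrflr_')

'-7rkddeflr_'

This matches one or more of a character in [t-v], then optionally a literal 'r', then one or more of a non-digit (captured); then zero or more of a non-whitespace character, then the literal 'rr'.
Matches: at [7:18] → 'vuutr klrrr'.
Each match is replaced by ''.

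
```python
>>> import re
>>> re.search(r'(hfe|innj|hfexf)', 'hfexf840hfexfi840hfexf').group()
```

Branches in `(...|...)` are attempted left-to-right; the first branch that allows the whole pattern to succeed is taken.
The match spans [0:3] → 'hfe'.

'hfe'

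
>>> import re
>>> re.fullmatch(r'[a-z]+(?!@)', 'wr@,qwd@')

`re.fullmatch` is like wrapping the pattern in `^…$` (in single-line mode).
Here the string isn't matched end-to-end, so the call returns None.

None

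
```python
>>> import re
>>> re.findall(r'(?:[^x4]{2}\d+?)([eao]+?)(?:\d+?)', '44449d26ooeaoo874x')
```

['ooeaoo']

This matches exactly 2 of any character except [x4], then one or more of a digit (lazy) (non-capturing group); then one or more of one of [eao] (lazy) (captured); then one or more of a digit (lazy) (non-capturing group).
Walking the string: at [4:15] match '9d26ooeaoo8', group 1 = 'ooeaoo'.
`findall` collects group 1 from the one match (1 total).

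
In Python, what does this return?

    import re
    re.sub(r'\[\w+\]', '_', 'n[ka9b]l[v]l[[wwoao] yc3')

'n_l_l[_ yc3'

Matches: at [1:7] → '[ka9b]'; at [8:11] → '[v]'; at [13:20] → '[wwoao]'.
Each match is replaced by '_'.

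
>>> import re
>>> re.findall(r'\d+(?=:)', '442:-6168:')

['442', '6168']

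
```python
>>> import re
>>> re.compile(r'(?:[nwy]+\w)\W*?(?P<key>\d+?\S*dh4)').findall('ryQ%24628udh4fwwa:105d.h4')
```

Pattern: one or more of one of [nwy], then a word character (non-capturing group); then zero or more of a non-word character (lazy); then one or more of a digit (lazy), then zero or more of a non-whitespace character, then the literal 'dh4' (captured as 'key').
Walking the string: at [1:13] match 'yQ%24628udh4', group 1 = '24628udh4'.
With a single group, `findall` returns only what that group captured — 1 item.

['24628udh4']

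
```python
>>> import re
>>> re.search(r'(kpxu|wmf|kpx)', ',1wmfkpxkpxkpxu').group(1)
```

Unlike `match`, `search` isn't anchored — it looks for the pattern anywhere in the string.
The match spans [2:5] → 'wmf'.
Captured: group 1 = 'wmf'.

'wmf'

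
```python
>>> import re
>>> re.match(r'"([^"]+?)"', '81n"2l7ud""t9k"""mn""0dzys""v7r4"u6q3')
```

`match` is anchored at position 0; if the pattern doesn't fit there, it returns None.
Here the string doesn't start with a match, so the call returns None.

None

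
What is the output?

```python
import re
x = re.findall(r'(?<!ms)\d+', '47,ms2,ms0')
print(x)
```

The negative lookahead/lookbehind blocks any match where the forbidden context is present.
Walking the string: at [0:2] → '47'.
With no groups in the pattern, `findall` gives back each whole match — 1 here.

['47']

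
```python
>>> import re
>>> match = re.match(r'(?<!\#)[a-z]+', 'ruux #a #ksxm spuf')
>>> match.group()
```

'ruux'

`re.match` won't scan ahead — the pattern has to work from the very first character.
The match spans [0:4] → 'ruux'.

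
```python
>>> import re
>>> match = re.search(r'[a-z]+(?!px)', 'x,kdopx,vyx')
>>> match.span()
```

The negative lookahead/lookbehind blocks any match where the forbidden context is present.
`search` walks the string left to right and returns the first match it finds.
The match spans [0:1] → 'x'.

(0, 1)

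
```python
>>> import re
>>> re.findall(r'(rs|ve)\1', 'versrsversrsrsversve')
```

['rs', 'rs']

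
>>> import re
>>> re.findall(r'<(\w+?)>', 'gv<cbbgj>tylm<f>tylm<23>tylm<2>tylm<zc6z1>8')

Because there's exactly one group, `findall` drops the full match and keeps group 1 from each hit.

['cbbgj', 'f', '23', '2', 'zc6z1']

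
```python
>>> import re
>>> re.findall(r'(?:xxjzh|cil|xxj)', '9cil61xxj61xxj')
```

['cil', 'xxj', 'xxj']

Walking the string: at [1:4] → 'cil'; at [6:9] → 'xxj'; at [11:14] → 'xxj'.
With no groups in the pattern, `findall` gives back each whole match — 3 here.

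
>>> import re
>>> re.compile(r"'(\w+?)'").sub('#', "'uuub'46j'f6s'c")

Each match is replaced by '#'.

'#46j#c'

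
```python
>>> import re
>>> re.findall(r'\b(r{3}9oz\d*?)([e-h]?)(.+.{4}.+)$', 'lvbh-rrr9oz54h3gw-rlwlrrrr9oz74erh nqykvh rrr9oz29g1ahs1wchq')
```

[('rrr9oz', '', '54h3gw-rlwlrrrr9oz74erh nqykvh rrr9oz29g1ahs1wchq')]

With 3 capturing groups, `findall` returns a 3-tuple per match.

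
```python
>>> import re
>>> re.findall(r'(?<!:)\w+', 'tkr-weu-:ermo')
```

['tkr', 'weu', 'rmo']

Because the assertion is negative and zero-width, positions next to the forbidden text are skipped.
Walking the string: at [0:3] → 'tkr'; at [4:7] → 'weu'; at [10:13] → 'rmo'.
`findall` yields the raw match text (3 of them) because the pattern has no groups.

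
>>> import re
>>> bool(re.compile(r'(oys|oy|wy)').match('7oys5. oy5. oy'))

False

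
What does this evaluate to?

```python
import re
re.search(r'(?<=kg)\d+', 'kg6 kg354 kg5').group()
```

Lookahead/lookbehind check context without consuming it, so the matched span excludes the asserted characters.
The match spans [2:3] → '6'.

'6'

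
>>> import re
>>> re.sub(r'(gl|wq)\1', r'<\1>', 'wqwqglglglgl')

`\1` is not a pattern — it's the concrete string captured by group 1, re-applied verbatim.
The replacement refers to a captured group, so each match is rewritten using its own captured text.

'<wq><gl><gl>'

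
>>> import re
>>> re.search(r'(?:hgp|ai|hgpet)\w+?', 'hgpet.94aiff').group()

'hgpe'

The match spans [0:4] → 'hgpe'.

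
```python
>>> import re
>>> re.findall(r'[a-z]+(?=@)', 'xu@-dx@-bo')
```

['xu', 'dx']

The `(?=…)`/`(?<=…)` assertion just peeks at neighbouring text; it doesn't advance the match position.
Scanning left to right: at [0:2] → 'xu'; at [4:6] → 'dx'.
`findall` yields the raw match text (2 of them) because the pattern has no groups.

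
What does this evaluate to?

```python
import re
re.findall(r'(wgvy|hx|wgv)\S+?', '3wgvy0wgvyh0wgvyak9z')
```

The regex engine tests alternatives in the order written; an earlier branch that matches wins even if a later one would match more.
With a single group, `findall` returns only what that group captured — 3 items.

['wgvy', 'wgvy', 'wgvy']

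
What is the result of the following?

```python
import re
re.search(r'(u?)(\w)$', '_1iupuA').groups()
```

Pattern: optionally a literal 'u' (captured); then a word character (captured); then anchored at the end.
`search` walks the string left to right and returns the first match it finds.
The match spans [5:7] → 'uA'.
Captured: group 1 = 'u', group 2 = 'A'.

('u', 'A')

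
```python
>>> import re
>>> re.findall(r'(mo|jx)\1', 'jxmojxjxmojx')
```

`\1` is not a pattern — it's the concrete string captured by group 1, re-applied verbatim.
Walking the string: at [4:8] match 'jxjx', group 1 = 'jx'.
Because there's exactly one group, `findall` drops the full match and keeps group 1 from the one hit.

['jx']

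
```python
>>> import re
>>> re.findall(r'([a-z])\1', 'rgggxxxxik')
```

The backreference `\1` re-matches whatever the first group consumed, character for character.
Matches: at [1:3] match 'gg', group 1 = 'g'; at [4:6] match 'xx', group 1 = 'x'; at [6:8] match 'xx', group 1 = 'x'.
With a single group, `findall` returns only what that group captured — 3 items.

['g', 'x', 'x']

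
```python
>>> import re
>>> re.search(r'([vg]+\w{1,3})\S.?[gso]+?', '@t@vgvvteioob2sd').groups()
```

('vgvvtei',)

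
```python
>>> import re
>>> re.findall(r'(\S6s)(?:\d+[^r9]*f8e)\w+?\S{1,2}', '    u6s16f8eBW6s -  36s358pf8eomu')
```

['u6s']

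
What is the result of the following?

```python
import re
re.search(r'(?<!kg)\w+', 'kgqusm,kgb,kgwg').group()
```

'kgqusm'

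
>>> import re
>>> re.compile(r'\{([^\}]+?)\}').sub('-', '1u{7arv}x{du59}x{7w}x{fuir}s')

'1u-x-x-x-s'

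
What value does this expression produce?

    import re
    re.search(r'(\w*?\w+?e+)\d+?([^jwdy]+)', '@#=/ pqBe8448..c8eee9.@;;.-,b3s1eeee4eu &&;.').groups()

('pqBe', '448..c8eee9.@;;.-,b3s1eeee4eu &&;.')

The match spans [5:44] → 'pqBe8448..c8eee9.@;;.-,b3s1eeee4eu &&;.'.
Captured: group 1 = 'pqBe', group 2 = '448..c8eee9.@;;.-,b3s1eeee4eu &&;.'.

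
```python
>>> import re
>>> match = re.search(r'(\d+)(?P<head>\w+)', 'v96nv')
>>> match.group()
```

The pattern matches one or more of a digit (captured); then one or more of a word character (captured as 'head').
The match spans [1:5] → '96nv'.

'96nv'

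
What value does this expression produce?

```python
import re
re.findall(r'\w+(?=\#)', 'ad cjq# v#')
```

['cjq', 'v']

Lookahead/lookbehind check context without consuming it, so the matched span excludes the asserted characters.
No capturing groups, so `findall` returns the 2 full match strings.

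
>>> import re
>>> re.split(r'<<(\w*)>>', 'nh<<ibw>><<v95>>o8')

['nh', 'ibw', '', 'v95', 'o8']

Matches to split on: at [2:9] → '<<ibw>>'; at [9:16] → '<<v95>>'.
Because the pattern has a capturing group, `split` also inserts each captured text between the pieces.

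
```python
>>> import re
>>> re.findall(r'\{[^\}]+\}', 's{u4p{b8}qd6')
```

['{u4p{b8}']

Matches: at [1:9] → '{u4p{b8}'.
No capturing groups, so `findall` returns the 1 full match string.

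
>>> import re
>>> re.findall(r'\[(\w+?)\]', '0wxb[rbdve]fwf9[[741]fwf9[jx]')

['rbdve', '741', 'jx']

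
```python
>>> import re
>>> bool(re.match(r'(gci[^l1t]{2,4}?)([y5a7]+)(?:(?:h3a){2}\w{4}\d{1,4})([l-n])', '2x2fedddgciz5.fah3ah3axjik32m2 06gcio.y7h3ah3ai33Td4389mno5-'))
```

`match` is anchored at position 0; if the pattern doesn't fit there, it returns None.
Here the pattern fails at index 0, so the call returns None, and `bool(None)` is False.

False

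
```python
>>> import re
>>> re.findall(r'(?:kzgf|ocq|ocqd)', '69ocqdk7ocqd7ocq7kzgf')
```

['ocq', 'ocq', 'ocq', 'kzgf']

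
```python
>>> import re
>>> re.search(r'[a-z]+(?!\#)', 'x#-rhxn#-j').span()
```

(3, 6)

The negative lookahead/lookbehind blocks any match where the forbidden context is present.
The match spans [3:6] → 'rhx'.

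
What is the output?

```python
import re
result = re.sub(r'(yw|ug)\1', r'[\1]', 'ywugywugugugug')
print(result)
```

ywugyw[ug][ug]

`\1` is not a pattern — it's the concrete string captured by group 1, re-applied verbatim.
Matches: at [6:10] → 'ugug'; at [10:14] → 'ugug'.
`\1` in the replacement pulls in group 1's text for each match.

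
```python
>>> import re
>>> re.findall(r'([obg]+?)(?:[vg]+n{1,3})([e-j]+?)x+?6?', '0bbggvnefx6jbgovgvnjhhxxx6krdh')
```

[('bb', 'ef'), ('bgo', 'jhh')]

Lazy quantifiers expand one character at a time until the remainder of the pattern can match.
With 2 capturing groups, `findall` returns a 2-tuple per match.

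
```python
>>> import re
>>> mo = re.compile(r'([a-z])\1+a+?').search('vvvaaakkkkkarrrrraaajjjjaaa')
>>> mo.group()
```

`\1` is not a pattern — it's the concrete string captured by group 1, re-applied verbatim.
The match spans [0:4] → 'vvva'.

'vvva'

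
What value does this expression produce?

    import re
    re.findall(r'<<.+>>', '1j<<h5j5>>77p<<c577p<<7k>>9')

Scanning left to right: at [2:26] → '<<h5j5>>77p<<c577p<<7k>>'.
`findall` yields the raw match text (1 of them) because the pattern has no groups.

['<<h5j5>>77p<<c577p<<7k>>']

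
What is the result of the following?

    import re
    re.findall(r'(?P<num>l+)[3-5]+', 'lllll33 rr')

This matches one or more of a literal 'l' (captured as 'num'); then one or more of a character in [3-5].
`findall` collects group 1 from the one match (1 total).

['lllll']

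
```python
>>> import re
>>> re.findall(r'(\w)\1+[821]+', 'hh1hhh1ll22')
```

['h', 'h', 'l']

A backreference is literal: `\1` must see the identical characters the first group matched.
Matches: at [0:3] match 'hh1', group 1 = 'h'; at [3:7] match 'hhh1', group 1 = 'h'; at [7:11] match 'll22', group 1 = 'l'.
Because there's exactly one group, `findall` drops the full match and keeps group 1 from each hit.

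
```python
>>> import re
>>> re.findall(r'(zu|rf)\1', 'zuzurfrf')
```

`\1` is not a pattern — it's the concrete string captured by group 1, re-applied verbatim.
With a single group, `findall` returns only what that group captured — 2 items.

['zu', 'rf']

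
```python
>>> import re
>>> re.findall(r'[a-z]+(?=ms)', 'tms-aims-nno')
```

The `(?=…)`/`(?<=…)` assertion just peeks at neighbouring text; it doesn't advance the match position.
`findall` yields the raw match text (2 of them) because the pattern has no groups.

['t', 'ai']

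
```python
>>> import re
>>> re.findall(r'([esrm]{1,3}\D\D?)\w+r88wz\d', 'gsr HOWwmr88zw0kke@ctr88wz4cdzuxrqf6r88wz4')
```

['e@c']

One capturing group, so `findall` returns just the captured substring from the one match — 1 in all.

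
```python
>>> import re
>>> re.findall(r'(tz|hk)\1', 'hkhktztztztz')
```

A backreference is literal: `\1` must see the identical characters the first group matched.
With a single group, `findall` returns only what that group captured — 3 items.

['hk', 'tz', 'tz']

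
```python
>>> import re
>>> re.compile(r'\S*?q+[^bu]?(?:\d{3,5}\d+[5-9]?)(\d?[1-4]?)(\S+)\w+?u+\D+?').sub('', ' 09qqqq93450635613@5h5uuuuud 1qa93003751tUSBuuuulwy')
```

The pattern matches zero or more of a non-whitespace character (lazy), then one or more of a literal 'q', then optionally any character except [bu]; then 3 to 5 of a digit, then one or more of a digit, then optionally a character in [5-9] (non-capturing group); then optionally a digit, then optionally a character in [1-4] (captured); then one or more of a non-whitespace character (captured); then one or more of a word character (lazy), then one or more of the literal 'u', then one or more of a non-digit (lazy).
With the lazy modifier that quantifier settles for the fewest repetitions that let the rest of the pattern succeed (the atoms after it are unaffected and can still be greedy).
Matches: at [1:28] → '09qqqq93450635613@5h5uuuuud'; at [29:49] → '1qa93003751tUSBuuuul'.
Every occurrence is swapped for ''.

'  wy'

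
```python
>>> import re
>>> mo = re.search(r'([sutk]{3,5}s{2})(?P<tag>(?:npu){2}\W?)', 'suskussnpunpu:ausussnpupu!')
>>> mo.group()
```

'suskussnpunpu:'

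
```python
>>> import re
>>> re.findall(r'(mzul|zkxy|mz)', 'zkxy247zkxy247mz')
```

['zkxy', 'zkxy', 'mz']

With a single group, `findall` returns only what that group captured — 3 items.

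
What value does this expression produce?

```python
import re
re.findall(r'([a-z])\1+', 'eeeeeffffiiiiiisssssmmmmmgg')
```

`\1` is not a pattern — it's the concrete string captured by group 1, re-applied verbatim.
Walking the string: at [0:5] match 'eeeee', group 1 = 'e'; at [5:9] match 'ffff', group 1 = 'f'; at [9:15] match 'iiiiii', group 1 = 'i'; at [15:20] match 'sssss', group 1 = 's'; at [20:25] match 'mmmmm', group 1 = 'm'; ….
`findall` collects group 1 from each match (6 total).

['e', 'f', 'i', 's', 'm', 'g']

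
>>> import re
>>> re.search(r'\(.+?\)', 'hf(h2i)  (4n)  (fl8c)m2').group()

'(h2i)'

A `+?`/`*?`/`{m,n}?` starts at its minimum and grows only as far as needed for what follows to match.
`re.search` scans for the first position where the pattern succeeds.
The match spans [2:7] → '(h2i)'.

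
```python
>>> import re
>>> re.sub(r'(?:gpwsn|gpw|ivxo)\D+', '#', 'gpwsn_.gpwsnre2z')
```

Matches: at [0:14] → 'gpwsn_.gpwsnre'.
Every occurrence is swapped for '#'.

'#2z'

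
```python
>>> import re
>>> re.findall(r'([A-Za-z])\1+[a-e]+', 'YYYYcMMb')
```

['Y', 'M']

The backreference `\1` re-matches whatever the first group consumed, character for character.
Matches: at [0:5] match 'YYYYc', group 1 = 'Y'; at [5:8] match 'MMb', group 1 = 'M'.
`findall` collects group 1 from each match (2 total).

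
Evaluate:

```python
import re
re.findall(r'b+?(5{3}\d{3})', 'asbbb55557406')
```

The pattern matches one or more of a literal 'b' (lazy); then exactly 3 of a literal '5', then exactly 3 of a digit (captured).
Matches: at [2:11] match 'bbb555574', group 1 = '555574'.
Because there's exactly one group, `findall` drops the full match and keeps group 1 from the one hit.

['555574']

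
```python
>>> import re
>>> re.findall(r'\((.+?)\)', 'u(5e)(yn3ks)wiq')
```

Scanning left to right: at [1:5] match '(5e)', group 1 = '5e'; at [5:12] match '(yn3ks)', group 1 = 'yn3ks'.
With a single group, `findall` returns only what that group captured — 2 items.

['5e', 'yn3ks']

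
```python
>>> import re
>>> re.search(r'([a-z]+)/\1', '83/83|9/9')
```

None

The backreference `\1` re-matches whatever the first group consumed, character for character.
Here the pattern never matches, so the call returns None.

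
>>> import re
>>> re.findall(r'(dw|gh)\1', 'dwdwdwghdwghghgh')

`\1` is not a pattern — it's the concrete string captured by group 1, re-applied verbatim.
Scanning left to right: at [0:4] match 'dwdw', group 1 = 'dw'; at [10:14] match 'ghgh', group 1 = 'gh'.
With a single group, `findall` returns only what that group captured — 2 items.

['dw', 'gh']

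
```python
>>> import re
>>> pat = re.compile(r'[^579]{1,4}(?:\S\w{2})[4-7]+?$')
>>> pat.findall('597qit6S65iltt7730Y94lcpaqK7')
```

With no groups in the pattern, `findall` gives back each whole match — 1 here.

['4lcpaqK7']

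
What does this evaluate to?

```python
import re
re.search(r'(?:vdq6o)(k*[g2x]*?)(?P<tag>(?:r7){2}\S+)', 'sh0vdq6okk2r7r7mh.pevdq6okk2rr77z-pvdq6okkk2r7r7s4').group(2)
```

'r7r7mh.pevdq6okk2rr77z-pvdq6okkk2r7r7s4'

The match spans [3:50] → 'vdq6okk2r7r7mh.pevdq6okk2rr77z-pvdq6okkk2r7r7s4'.
Captured: group 1 = 'kk2', group 2 = 'r7r7mh.pevdq6okk2rr77z-pvdq6okkk2r7r7s4'.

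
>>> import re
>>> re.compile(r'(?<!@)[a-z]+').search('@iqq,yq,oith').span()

(2, 4)

A negative assertion filters positions out without eating any characters.
`search` walks the string left to right and returns the first match it finds.
The match spans [2:4] → 'qq'.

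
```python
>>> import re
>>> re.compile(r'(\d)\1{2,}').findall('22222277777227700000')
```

The backreference `\1` re-matches whatever the first group consumed, character for character.
One capturing group, so `findall` returns just the captured substring from each match — 3 in all.

['2', '7', '0']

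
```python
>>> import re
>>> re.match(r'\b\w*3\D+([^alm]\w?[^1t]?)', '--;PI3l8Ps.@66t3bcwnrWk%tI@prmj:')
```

Pattern: a word boundary (`\b`, zero-width); then zero or more of a word character, then the literal '3'; then one or more of a non-digit; then any character except [alm], then optionally a word character, then optionally any character except [1t] (captured).
With `match`, the pattern is implicitly anchored at the beginning.
Here the pattern fails at index 0, so the call returns None.

None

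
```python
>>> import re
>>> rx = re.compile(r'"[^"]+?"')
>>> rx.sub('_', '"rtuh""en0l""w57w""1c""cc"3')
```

'_____3'

`sub` substitutes '_' at each match site.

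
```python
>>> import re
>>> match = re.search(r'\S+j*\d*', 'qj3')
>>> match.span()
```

The pattern matches one or more of a non-whitespace character; then zero or more of the literal 'j', then zero or more of a digit.
`re.search` scans for the first position where the pattern succeeds.
The match spans [0:3] → 'qj3'.

(0, 3)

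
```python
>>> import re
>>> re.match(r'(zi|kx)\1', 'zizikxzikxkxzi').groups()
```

The backreference `\1` re-matches whatever the first group consumed, character for character.
`re.match` only tries the pattern at the start of the string.
The match spans [0:4] → 'zizi'.
Captured: group 1 = 'zi'.

('zi',)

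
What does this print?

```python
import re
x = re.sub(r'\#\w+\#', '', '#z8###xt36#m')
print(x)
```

Every occurrence is swapped for ''.

#m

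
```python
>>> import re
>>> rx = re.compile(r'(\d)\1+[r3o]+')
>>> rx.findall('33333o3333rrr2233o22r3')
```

`\1` has to match the exact text group 1 already captured.
Scanning left to right: at [0:13] match '33333o3333rrr', group 1 = '3'; at [13:18] match '2233o', group 1 = '2'; at [18:22] match '22r3', group 1 = '2'.
One capturing group, so `findall` returns just the captured substring from each match — 3 in all.

['3', '2', '2']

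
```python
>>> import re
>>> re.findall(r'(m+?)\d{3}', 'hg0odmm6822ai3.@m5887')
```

['mm', 'm']

This matches one or more of a literal 'm' (lazy) (captured); then exactly 3 of a digit.
`findall` collects group 1 from each match (2 total).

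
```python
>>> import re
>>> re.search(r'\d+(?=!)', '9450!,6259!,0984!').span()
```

Lookahead/lookbehind check context without consuming it, so the matched span excludes the asserted characters.
`re.search` tries every starting position until one works.
The match spans [0:4] → '9450'.

(0, 4)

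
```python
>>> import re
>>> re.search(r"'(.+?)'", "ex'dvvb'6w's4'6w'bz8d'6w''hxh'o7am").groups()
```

Because the quantifier is non-greedy, it stops expanding at the earliest point where the rest of the pattern can succeed.
Unlike `match`, `search` isn't anchored — it looks for the pattern anywhere in the string.
The match spans [2:8] → "'dvvb'".
Captured: group 1 = 'dvvb'.

('dvvb',)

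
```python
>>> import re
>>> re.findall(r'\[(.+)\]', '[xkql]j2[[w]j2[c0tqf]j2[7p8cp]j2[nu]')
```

['xkql]j2[[w]j2[c0tqf]j2[7p8cp]j2[nu']

`findall` collects group 1 from the one match (1 total).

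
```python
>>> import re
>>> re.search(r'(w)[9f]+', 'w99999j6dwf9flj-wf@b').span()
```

(0, 6)

This matches a literal 'w' (captured); then one or more of one of [9f].
`search` walks the string left to right and returns the first match it finds.
The match spans [0:6] → 'w99999'.
Captured: group 1 = 'w'.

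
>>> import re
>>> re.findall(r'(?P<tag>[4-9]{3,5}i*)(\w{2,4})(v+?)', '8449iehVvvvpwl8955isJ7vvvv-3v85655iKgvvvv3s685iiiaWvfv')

[('8449i', 'ehVv', 'v'), ('8955i', 'sJ7v', 'v'), ('85655i', 'Kgvv', 'v'), ('685iii', 'aWvf', 'v')]

A non-greedy quantifier consumes as few characters as it can — just enough that the remainder of the pattern still matches from where it stops; whatever follows it matches normally.
Multiple groups make `findall` return tuples — one 3-tuple for each match.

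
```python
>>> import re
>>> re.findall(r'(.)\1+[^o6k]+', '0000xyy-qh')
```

['0']

After group 1 captures some text, `\1` only succeeds where that same text appears again.
Scanning left to right: at [0:10] match '0000xyy-qh', group 1 = '0'.
One capturing group, so `findall` returns just the captured substring from the one match — 1 in all.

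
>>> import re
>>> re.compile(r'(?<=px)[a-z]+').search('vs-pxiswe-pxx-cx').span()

The lookaround is zero-width — it requires the adjacent text to match without consuming it, so the asserted text isn't part of the match.
The match spans [5:9] → 'iswe'.

(5, 9)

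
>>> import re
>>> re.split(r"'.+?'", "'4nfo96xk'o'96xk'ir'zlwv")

With the lazy modifier that quantifier settles for the fewest repetitions that let the rest of the pattern succeed (the atoms after it are unaffected and can still be greedy).
Splitting on the pattern gives 3 pieces.

['', 'o', "ir'zlwv"]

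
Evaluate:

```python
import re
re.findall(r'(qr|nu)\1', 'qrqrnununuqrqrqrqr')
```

['qr', 'nu', 'qr', 'qr']

The backreference `\1` re-matches whatever the first group consumed, character for character.
With a single group, `findall` returns only what that group captured — 4 items.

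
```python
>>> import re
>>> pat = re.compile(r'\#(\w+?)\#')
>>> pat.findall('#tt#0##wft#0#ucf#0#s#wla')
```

['tt', 'wft', 'ucf', 's']

Matches: at [0:4] match '#tt#', group 1 = 'tt'; at [6:11] match '#wft#', group 1 = 'wft'; at [12:17] match '#ucf#', group 1 = 'ucf'; at [18:21] match '#s#', group 1 = 's'.
Because there's exactly one group, `findall` drops the full match and keeps group 1 from each hit.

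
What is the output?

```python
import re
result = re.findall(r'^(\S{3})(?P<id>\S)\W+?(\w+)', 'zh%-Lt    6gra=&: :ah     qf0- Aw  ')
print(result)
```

[]

The pattern matches anchored at the start of the string; then exactly 3 of a non-whitespace character (captured); then a non-whitespace character (captured as 'id'); then one or more of a non-word character (lazy); then one or more of a word character (captured).
3 groups means each result is a tuple of 3 captured strings — 0 here.
Nothing in the string satisfies the pattern, so the list is empty.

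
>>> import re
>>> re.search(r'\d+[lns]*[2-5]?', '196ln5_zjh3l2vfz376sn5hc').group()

'196ln5'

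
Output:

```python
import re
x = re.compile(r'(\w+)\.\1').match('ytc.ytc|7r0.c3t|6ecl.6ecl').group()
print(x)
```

ytc.ytc

`re.match` only tries the pattern at the start of the string.
The match spans [0:7] → 'ytc.ytc'.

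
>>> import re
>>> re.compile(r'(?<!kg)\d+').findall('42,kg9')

`(?!…)`/`(?<!…)` only lets a position through if the neighbouring text does NOT match; no characters are consumed.
With no groups in the pattern, `findall` gives back each whole match — 1 here.

['42']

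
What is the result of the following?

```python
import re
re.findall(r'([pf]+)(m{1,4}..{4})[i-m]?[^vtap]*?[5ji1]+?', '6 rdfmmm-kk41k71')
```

[('f', 'mmm-kk41')]

Pattern: one or more of one of [pf] (captured); then 1 to 4 of the literal 'm', then any character, then exactly 4 of any character (captured); then optionally a character in [i-m], then zero or more of any character except [vtap] (lazy), then one or more of one of [5ji1] (lazy).
With 2 capturing groups, `findall` returns a 2-tuple per match.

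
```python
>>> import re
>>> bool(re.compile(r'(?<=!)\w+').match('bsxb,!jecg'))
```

Because the assertion is zero-width, the text it checks is not consumed and won't appear in the result.
`re.match` won't scan ahead — the pattern has to work from the very first character.
Here position 0 doesn't satisfy it, so the call returns None, and `bool(None)` is False.

False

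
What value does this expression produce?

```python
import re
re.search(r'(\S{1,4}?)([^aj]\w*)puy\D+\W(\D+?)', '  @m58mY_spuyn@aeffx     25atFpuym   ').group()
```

This matches 1 to 4 of a non-whitespace character (lazy) (captured); then any character except [aj], then zero or more of a word character (captured); then the literal 'puy', then one or more of a non-digit, then a non-word character; then one or more of a non-digit (lazy) (captured).
`re.search` scans for the first position where the pattern succeeds.
The match spans [2:25] → '@m58mY_spuyn@aeffx     '.
Captured: group 1 = '@', group 2 = 'm58mY_s', group 3 = ' '.

'@m58mY_spuyn@aeffx     '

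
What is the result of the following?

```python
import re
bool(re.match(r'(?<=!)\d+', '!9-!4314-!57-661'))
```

`re.match` only tries the pattern at the start of the string.
Here the string doesn't start with a match, so the call returns None, and `bool(None)` is False.

False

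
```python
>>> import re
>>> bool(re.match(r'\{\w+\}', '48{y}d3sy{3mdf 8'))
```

False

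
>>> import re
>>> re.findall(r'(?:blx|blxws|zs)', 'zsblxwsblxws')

['zs', 'blx', 'blx']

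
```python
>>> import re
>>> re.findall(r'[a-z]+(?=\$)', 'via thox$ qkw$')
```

Because the assertion is zero-width, the text it checks is not consumed and won't appear in the result.
Matches: at [4:8] → 'thox'; at [10:13] → 'qkw'.
`findall` yields the raw match text (2 of them) because the pattern has no groups.

['thox', 'qkw']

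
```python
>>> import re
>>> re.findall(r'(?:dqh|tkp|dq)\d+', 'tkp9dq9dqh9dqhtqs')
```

['tkp9', 'dq9', 'dqh9']

Scanning left to right: at [0:4] → 'tkp9'; at [4:7] → 'dq9'; at [7:11] → 'dqh9'.
Since nothing is captured, `findall` lists the 3 matched substrings directly.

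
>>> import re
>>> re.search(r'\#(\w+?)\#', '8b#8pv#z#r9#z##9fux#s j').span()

(2, 7)

Unlike `match`, `search` isn't anchored — it looks for the pattern anywhere in the string.
The match spans [2:7] → '#8pv#'.
Captured: group 1 = '8pv'.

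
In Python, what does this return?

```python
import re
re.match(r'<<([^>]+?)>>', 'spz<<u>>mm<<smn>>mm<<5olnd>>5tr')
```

None

`re.match` won't scan ahead — the pattern has to work from the very first character.
Here the pattern fails at index 0, so the call returns None.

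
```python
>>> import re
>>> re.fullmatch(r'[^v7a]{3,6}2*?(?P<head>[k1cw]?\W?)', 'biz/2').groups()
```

The match spans [0:5] → 'biz/2'.
Captured: group 1 = ''.

('',)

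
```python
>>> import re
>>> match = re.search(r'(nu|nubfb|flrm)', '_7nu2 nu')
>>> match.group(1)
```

The match spans [2:4] → 'nu'.
Captured: group 1 = 'nu'.

'nu'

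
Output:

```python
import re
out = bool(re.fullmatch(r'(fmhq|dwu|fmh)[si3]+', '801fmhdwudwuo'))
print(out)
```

False

`re.fullmatch` is like wrapping the pattern in `^…$` (in single-line mode).
Here the string isn't matched end-to-end, so the call returns None, and `bool(None)` is False.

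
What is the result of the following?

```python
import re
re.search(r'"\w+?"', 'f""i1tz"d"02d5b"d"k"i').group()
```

`re.search` scans for the first position where the pattern succeeds.
The match spans [2:8] → '"i1tz"'.

'"i1tz"'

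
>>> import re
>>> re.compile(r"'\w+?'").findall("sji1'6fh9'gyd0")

Matches: at [4:10] → "'6fh9'".
No capturing groups, so `findall` returns the 1 full match string.

["'6fh9'"]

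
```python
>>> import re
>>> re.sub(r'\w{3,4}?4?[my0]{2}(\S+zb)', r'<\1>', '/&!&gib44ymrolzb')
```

'/&!&<rolzb>'

Each match is replaced using the text its own group 1 captured.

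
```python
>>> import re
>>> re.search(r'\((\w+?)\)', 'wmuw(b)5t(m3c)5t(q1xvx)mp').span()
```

The match spans [4:7] → '(b)'.

(4, 7)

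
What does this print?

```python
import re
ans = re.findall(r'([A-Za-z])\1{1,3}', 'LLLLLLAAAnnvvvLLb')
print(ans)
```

['L', 'L', 'A', 'n', 'v', 'L']

`\1` is not a pattern — it's the concrete string captured by group 1, re-applied verbatim.
With a single group, `findall` returns only what that group captured — 6 items.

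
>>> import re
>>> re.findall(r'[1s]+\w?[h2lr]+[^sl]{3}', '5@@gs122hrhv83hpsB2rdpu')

The pattern matches one or more of one of [1s], then optionally a word character, then one or more of one of [h2lr]; then exactly 3 of any character except [sl].
Matches: at [4:14] → 's122hrhv83'; at [16:23] → 'sB2rdpu'.
`findall` yields the raw match text (2 of them) because the pattern has no groups.

['s122hrhv83', 'sB2rdpu']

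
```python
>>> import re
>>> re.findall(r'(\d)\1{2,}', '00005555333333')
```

A backreference is literal: `\1` must see the identical characters the first group matched.
Walking the string: at [0:4] match '0000', group 1 = '0'; at [4:8] match '5555', group 1 = '5'; at [8:14] match '333333', group 1 = '3'.
Because there's exactly one group, `findall` drops the full match and keeps group 1 from each hit.

['0', '5', '3']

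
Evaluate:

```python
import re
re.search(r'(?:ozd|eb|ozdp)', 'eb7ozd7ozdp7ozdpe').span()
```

(0, 2)

Unlike `match`, `search` isn't anchored — it looks for the pattern anywhere in the string.
The match spans [0:2] → 'eb'.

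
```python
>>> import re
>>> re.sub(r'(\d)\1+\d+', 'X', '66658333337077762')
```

The backreference `\1` re-matches whatever the first group consumed, character for character.
Every occurrence is swapped for 'X'.

'X'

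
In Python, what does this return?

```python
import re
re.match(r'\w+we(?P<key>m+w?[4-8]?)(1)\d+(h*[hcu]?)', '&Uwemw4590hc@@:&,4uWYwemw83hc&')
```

None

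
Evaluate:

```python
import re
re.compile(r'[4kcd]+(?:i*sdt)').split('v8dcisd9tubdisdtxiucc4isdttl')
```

This matches one or more of one of [4kcd]; then zero or more of the literal 'i', then the literal 'sdt' (non-capturing group).
Splitting on the pattern gives 3 pieces.

['v8dcisd9tub', 'xiu', 'tl']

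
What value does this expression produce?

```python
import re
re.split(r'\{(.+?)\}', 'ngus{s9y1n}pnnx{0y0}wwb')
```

Lazy quantifiers expand one character at a time until the remainder of the pattern can match.
With a capturing group present, the delimiter's captured portion is kept in the result list.

['ngus', 's9y1n', 'pnnx', '0y0', 'wwb']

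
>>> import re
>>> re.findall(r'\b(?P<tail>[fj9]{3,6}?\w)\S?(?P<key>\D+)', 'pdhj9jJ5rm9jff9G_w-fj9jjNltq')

Pattern: a word boundary (`\b`, zero-width); then 3 to 6 of one of [fj9] (lazy), then a word character (captured as 'tail'); then optionally a non-whitespace character; then one or more of a non-digit (captured as 'key').
Because the quantifier is non-greedy, it stops expanding at the earliest point where the rest of the pattern can succeed.
Walking the string: at [19:28] match 'fj9jjNltq', groups = ('fj9j', 'Nltq').
With 2 capturing groups, `findall` returns a 2-tuple per match.

[('fj9j', 'Nltq')]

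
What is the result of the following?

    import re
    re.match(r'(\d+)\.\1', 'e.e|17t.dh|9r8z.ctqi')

None

`match` is anchored at position 0; if the pattern doesn't fit there, it returns None.
Here position 0 doesn't satisfy it, so the call returns None.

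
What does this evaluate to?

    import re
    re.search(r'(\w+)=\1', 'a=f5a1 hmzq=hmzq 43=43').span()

The backreference `\1` re-matches whatever the first group consumed, character for character.
`re.search` scans for the first position where the pattern succeeds.
The match spans [7:16] → 'hmzq=hmzq'.
Captured: group 1 = 'hmzq'.

(7, 16)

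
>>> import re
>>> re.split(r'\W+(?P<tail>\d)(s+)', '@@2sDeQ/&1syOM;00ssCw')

['', '2', 's', 'DeQ', '1', 's', 'yOM;00ssCw']

Because the pattern has a capturing group, `split` also inserts each captured text between the pieces.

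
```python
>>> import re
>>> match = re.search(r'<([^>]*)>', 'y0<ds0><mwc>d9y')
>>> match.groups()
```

The match spans [2:7] → '<ds0>'.
Captured: group 1 = 'ds0'.

('ds0',)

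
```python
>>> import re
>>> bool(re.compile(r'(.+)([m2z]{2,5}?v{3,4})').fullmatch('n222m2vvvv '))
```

False

This matches one or more of any character (captured); then 2 to 5 of one of [m2z] (lazy), then 3 to 4 of a literal 'v' (captured).
`fullmatch` succeeds only if the pattern covers the string from start to end.
Here the pattern can't cover the whole string, so the call returns None, and `bool(None)` is False.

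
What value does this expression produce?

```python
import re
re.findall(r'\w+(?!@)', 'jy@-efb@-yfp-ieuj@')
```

['j', 'ef', 'yfp', 'ieu']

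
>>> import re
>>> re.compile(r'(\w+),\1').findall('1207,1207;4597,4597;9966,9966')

['1207', '4597', '9966']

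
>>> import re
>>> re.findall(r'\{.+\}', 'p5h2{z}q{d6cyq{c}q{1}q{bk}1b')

['{z}q{d6cyq{c}q{1}q{bk}']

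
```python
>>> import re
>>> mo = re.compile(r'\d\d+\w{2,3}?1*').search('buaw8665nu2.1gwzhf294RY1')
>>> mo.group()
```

A non-greedy quantifier consumes as few characters as it can — just enough that the remainder of the pattern still matches from where it stops; whatever follows it matches normally.
The match spans [4:10] → '8665nu'.

'8665nu'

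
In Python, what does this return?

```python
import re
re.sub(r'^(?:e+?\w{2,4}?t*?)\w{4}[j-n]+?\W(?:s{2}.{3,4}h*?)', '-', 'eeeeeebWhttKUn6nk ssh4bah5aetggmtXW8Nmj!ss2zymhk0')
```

'-h5aetggmtXW8Nmj!ss2zymhk0'

A non-greedy quantifier consumes as few characters as it can — just enough that the remainder of the pattern still matches from where it stops; whatever follows it matches normally.
Every occurrence is swapped for '-'.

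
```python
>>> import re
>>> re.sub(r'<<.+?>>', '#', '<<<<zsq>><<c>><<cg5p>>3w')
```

'###3w'

Because the quantifier is non-greedy, it stops expanding at the earliest point where the rest of the pattern can succeed.
Matches: at [0:9] → '<<<<zsq>>'; at [9:14] → '<<c>>'; at [14:22] → '<<cg5p>>'.
Each match is replaced by '#'.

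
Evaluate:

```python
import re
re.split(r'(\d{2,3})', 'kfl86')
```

This matches 2 to 3 of a digit (captured).
`re.split` interleaves the captured-group text with the surrounding fragments.

['kfl', '86', '']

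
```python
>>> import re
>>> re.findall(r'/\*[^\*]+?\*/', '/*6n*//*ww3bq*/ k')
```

['/*6n*/', '/*ww3bq*/']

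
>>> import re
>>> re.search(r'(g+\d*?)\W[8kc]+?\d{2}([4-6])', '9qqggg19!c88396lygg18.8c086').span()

(3, 15)

Pattern: one or more of the literal 'g', then zero or more of a digit (lazy) (captured); then a non-word character, then one or more of one of [8kc] (lazy), then exactly 2 of a digit; then a character in [4-6] (captured).
Unlike `match`, `search` isn't anchored — it looks for the pattern anywhere in the string.
The match spans [3:15] → 'ggg19!c88396'.
Captured: group 1 = 'ggg19', group 2 = '6'.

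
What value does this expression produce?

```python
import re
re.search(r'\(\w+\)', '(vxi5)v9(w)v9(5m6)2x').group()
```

'(vxi5)'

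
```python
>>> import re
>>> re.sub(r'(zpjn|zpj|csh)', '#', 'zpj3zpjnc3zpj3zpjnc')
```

Alternation isn't longest-match — the leftmost alternative that fits at this position is chosen.
Matches: at [0:3] → 'zpj'; at [4:8] → 'zpjn'; at [10:13] → 'zpj'; at [14:18] → 'zpjn'.
Every occurrence is swapped for '#'.

'#3#c3#3#c'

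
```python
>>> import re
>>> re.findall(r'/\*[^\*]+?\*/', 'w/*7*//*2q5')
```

['/*7*/']

Matches: at [1:6] → '/*7*/'.
Since nothing is captured, `findall` lists the 1 matched substring directly.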